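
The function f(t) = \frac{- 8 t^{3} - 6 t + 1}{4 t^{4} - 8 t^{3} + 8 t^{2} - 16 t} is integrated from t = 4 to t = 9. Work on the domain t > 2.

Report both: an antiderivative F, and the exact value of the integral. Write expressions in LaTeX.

The denominator factors as 4 t \left(t - 2\right) \left(t^{2} + 2\right); partial fractions split f into directly integrable pieces: - \frac{3 t + 7}{8 \left(t^{2} + 2\right)} - \frac{25}{16 \left(t - 2\right)} - \frac{1}{16 t}.
F(t) = - \frac{\log{\left(t \right)}}{16} - \frac{25 \log{\left(t - 2 \right)}}{16} - \frac{3 \log{\left(t^{2} + 2 \right)}}{16} - \frac{7 \sqrt{2} \operatorname{atan}{\left(\frac{\sqrt{2} t}{2} \right)}}{16} is an antiderivative of f.
Check: d/dt[- \frac{\log{\left(t \right)}}{16} - \frac{25 \log{\left(t - 2 \right)}}{16} - \frac{3 \log{\left(t^{2} + 2 \right)}}{16} - \frac{7 \sqrt{2} \operatorname{atan}{\left(\frac{\sqrt{2} t}{2} \right)}}{16}] = \frac{- 8 t^{3} - 6 t + 1}{4 t^{4} - 8 t^{3} + 8 t^{2} - 16 t} = f(t).
F(9) = - \frac{25 \log{\left(7 \right)}}{16} - \frac{7 \sqrt{2} \operatorname{atan}{\left(\frac{9 \sqrt{2}}{2} \right)}}{16} - \frac{3 \log{\left(83 \right)}}{16} - \frac{\log{\left(9 \right)}}{16}; F(4) = - \frac{25 \log{\left(2 \right)}}{16} - \frac{7 \sqrt{2} \operatorname{atan}{\left(2 \sqrt{2} \right)}}{16} - \frac{3 \log{\left(18 \right)}}{16} - \frac{\log{\left(4 \right)}}{16}.
Integral = F(9) - F(4) = - \frac{25 \log{\left(7 \right)}}{16} - \frac{7 \sqrt{2} \operatorname{atan}{\left(\frac{9 \sqrt{2}}{2} \right)}}{16} - \frac{3 \log{\left(83 \right)}}{16} - \frac{\log{\left(9 \right)}}{16} + \frac{\log{\left(4 \right)}}{16} + \frac{3 \log{\left(18 \right)}}{16} + \frac{7 \sqrt{2} \operatorname{atan}{\left(2 \sqrt{2} \right)}}{16} + \frac{25 \log{\left(2 \right)}}{16}.

Antiderivative: F(t) = - \frac{\log{\left(t \right)}}{16} - \frac{25 \log{\left(t - 2 \right)}}{16} - \frac{3 \log{\left(t^{2} + 2 \right)}}{16} - \frac{7 \sqrt{2} \operatorname{atan}{\left(\frac{\sqrt{2} t}{2} \right)}}{16}; value = - \frac{25 \log{\left(7 \right)}}{16} - \frac{7 \sqrt{2} \operatorname{atan}{\left(\frac{9 \sqrt{2}}{2} \right)}}{16} - \frac{3 \log{\left(83 \right)}}{16} - \frac{\log{\left(9 \right)}}{16} + \frac{\log{\left(4 \right)}}{16} + \frac{3 \log{\left(18 \right)}}{16} + \frac{7 \sqrt{2} \operatorname{atan}{\left(2 \sqrt{2} \right)}}{16} + \frac{25 \log{\left(2 \right)}}{16}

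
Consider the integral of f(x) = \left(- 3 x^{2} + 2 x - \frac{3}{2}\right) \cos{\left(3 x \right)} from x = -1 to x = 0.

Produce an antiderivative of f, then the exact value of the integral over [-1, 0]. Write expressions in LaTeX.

A first test for any F(x): its x-derivative must equal f(x) identically.
F(x) = - \frac{18 x^{2} \sin{\left(3 x \right)} - 12 x \sin{\left(3 x \right)} + 12 x \cos{\left(3 x \right)} + 5 \sin{\left(3 x \right)} - 4 \cos{\left(3 x \right)}}{18} is an antiderivative of f.
Check: d/dx[- \frac{18 x^{2} \sin{\left(3 x \right)} - 12 x \sin{\left(3 x \right)} + 12 x \cos{\left(3 x \right)} + 5 \sin{\left(3 x \right)} - 4 \cos{\left(3 x \right)}}{18}] = - 3 x^{2} \cos{\left(3 x \right)} + 2 x \cos{\left(3 x \right)} - \frac{3 \cos{\left(3 x \right)}}{2}, which equals f(x).
F(0) = \frac{2}{9}; F(-1) = \frac{8 \cos{\left(3 \right)}}{9} + \frac{35 \sin{\left(3 \right)}}{18}.
Integral = F(0) - F(-1) = - \frac{35 \sin{\left(3 \right)}}{18} + \frac{2}{9} - \frac{8 \cos{\left(3 \right)}}{9}.

Antiderivative: F(x) = - \frac{18 x^{2} \sin{\left(3 x \right)} - 12 x \sin{\left(3 x \right)} + 12 x \cos{\left(3 x \right)} + 5 \sin{\left(3 x \right)} - 4 \cos{\left(3 x \right)}}{18}; value = - \frac{35 \sin{\left(3 \right)}}{18} + \frac{2}{9} - \frac{8 \cos{\left(3 \right)}}{9}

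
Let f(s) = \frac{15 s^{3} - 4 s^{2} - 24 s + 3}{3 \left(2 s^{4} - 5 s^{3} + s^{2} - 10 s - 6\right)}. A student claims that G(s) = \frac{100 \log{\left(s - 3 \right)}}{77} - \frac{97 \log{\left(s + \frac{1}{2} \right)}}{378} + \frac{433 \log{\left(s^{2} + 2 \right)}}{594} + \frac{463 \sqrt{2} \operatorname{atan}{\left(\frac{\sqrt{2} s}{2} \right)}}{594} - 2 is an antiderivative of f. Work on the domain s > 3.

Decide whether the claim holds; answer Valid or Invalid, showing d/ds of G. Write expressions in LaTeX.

d/ds[G] = \frac{15 s^{3} - 4 s^{2} - 24 s + 3}{6 s^{4} - 15 s^{3} + 3 s^{2} - 30 s - 18}
This equals f(s) exactly, so the claim holds.

Valid - differentiating G returns exactly f.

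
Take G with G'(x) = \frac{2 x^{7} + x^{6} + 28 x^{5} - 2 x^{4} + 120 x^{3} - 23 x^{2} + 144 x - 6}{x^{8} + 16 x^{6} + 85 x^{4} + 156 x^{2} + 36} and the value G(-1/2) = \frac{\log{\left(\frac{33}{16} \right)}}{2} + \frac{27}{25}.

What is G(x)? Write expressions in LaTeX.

G(x) = - \frac{x}{x^{2} + 6} + \frac{\log{\left(x^{4} + 4 x^{2} + 1 \right)}}{2} + 1

A candidate passes only if d/dx[G] lands on the given G'(x) exactly.
A general antiderivative is - \frac{x}{x^{2} + 6} + \frac{\log{\left(x^{4} + 4 x^{2} + 1 \right)}}{2} + C.
The condition gives C = \frac{\log{\left(\frac{33}{16} \right)}}{2} + \frac{27}{25} - (\frac{2}{25} + \frac{\log{\left(\frac{33}{16} \right)}}{2}) = 1.
So G(x) = - \frac{x}{x^{2} + 6} + \frac{\log{\left(x^{4} + 4 x^{2} + 1 \right)}}{2} + 1.
Check: d/dx[- \frac{x}{x^{2} + 6} + \frac{\log{\left(x^{4} + 4 x^{2} + 1 \right)}}{2} + 1] = \frac{2 x^{7} + x^{6} + 28 x^{5} - 2 x^{4} + 120 x^{3} - 23 x^{2} + 144 x - 6}{x^{8} + 16 x^{6} + 85 x^{4} + 156 x^{2} + 36} = G'(x).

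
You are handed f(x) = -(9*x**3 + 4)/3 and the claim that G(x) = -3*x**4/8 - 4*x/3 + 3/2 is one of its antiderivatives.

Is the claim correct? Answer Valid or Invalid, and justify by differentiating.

Invalid: d/dx[G] - f = 3*x**3/2, which is not 0.

d/dx[G] = -3*x**3/2 - 4/3
d/dx[G] - f(x) = 3*x**3/2 != 0.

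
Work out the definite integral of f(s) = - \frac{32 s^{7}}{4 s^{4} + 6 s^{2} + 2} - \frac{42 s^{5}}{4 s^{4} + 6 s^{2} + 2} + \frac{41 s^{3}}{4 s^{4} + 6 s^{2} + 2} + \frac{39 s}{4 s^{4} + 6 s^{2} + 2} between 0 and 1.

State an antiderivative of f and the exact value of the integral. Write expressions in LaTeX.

The integrand splits into summands that can be handled one at a time.
F(s) = \frac{- 8 s^{4} + 3 s^{2} + 12 \log{\left(2 s^{4} + 3 s^{2} + 1 \right)}}{4} is an antiderivative of f.
Check: d/ds[\frac{- 8 s^{4} + 3 s^{2} + 12 \log{\left(2 s^{4} + 3 s^{2} + 1 \right)}}{4}] = \frac{- 32 s^{7} - 42 s^{5} + 41 s^{3} + 39 s}{4 s^{4} + 6 s^{2} + 2}, which equals f(s).
F(1) = - \frac{5}{4} + 3 \log{\left(6 \right)}; F(0) = 0.
Integral = F(1) - F(0) = - \frac{5}{4} + 3 \log{\left(6 \right)}.

Antiderivative: F(s) = \frac{- 8 s^{4} + 3 s^{2} + 12 \log{\left(2 s^{4} + 3 s^{2} + 1 \right)}}{4}; value = - \frac{5}{4} + 3 \log{\left(6 \right)}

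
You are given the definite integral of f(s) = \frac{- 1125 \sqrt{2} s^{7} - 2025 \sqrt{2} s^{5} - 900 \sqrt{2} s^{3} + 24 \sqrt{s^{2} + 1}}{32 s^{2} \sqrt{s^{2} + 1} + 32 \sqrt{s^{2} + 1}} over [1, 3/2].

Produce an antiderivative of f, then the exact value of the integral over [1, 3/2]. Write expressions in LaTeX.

Antiderivative: F(s) = - \frac{3 \left(75 \sqrt{2} s^{4} \sqrt{s^{2} + 1} - 8 \operatorname{atan}{\left(s \right)}\right)}{32}; value = - \frac{18225 \sqrt{26}}{1024} - \frac{3 \pi}{16} + \frac{3 \operatorname{atan}{\left(\frac{3}{2} \right)}}{4} + \frac{225}{16}

An antiderivative F(s) passes only if d/ds[F] lands on f(s) exactly.
F(s) = - \frac{3 \left(75 \sqrt{2} s^{4} \sqrt{s^{2} + 1} - 8 \operatorname{atan}{\left(s \right)}\right)}{32} is an antiderivative of f.
Check: d/ds[- \frac{3 \left(75 \sqrt{2} s^{4} \sqrt{s^{2} + 1} - 8 \operatorname{atan}{\left(s \right)}\right)}{32}] = \frac{- 1125 \sqrt{2} s^{7} - 2025 \sqrt{2} s^{5} - 900 \sqrt{2} s^{3} + 24 \sqrt{s^{2} + 1}}{32 s^{2} \sqrt{s^{2} + 1} + 32 \sqrt{s^{2} + 1}} = f(s).
F(3/2) = - \frac{18225 \sqrt{26}}{1024} + \frac{3 \operatorname{atan}{\left(\frac{3}{2} \right)}}{4}; F(1) = - \frac{225}{16} + \frac{3 \pi}{16}.
Integral = F(3/2) - F(1) = - \frac{18225 \sqrt{26}}{1024} - \frac{3 \pi}{16} + \frac{3 \operatorname{atan}{\left(\frac{3}{2} \right)}}{4} + \frac{225}{16}.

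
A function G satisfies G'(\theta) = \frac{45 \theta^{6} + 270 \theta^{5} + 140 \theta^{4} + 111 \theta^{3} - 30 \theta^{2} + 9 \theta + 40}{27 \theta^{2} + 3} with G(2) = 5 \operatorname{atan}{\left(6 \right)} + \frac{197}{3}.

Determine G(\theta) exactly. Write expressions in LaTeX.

Recover the given G'(\theta) by differentiating a candidate G(\theta); any mismatch rules it out.
A general antiderivative is \frac{\theta^{5}}{3} + \frac{5 \theta^{4}}{2} + \frac{5 \theta^{3}}{3} + \frac{3 \theta^{2}}{2} - \frac{5 \theta}{3} + 5 \operatorname{atan}{\left(3 \theta \right)} + C.
The condition gives C = 5 \operatorname{atan}{\left(6 \right)} + \frac{197}{3} - (5 \operatorname{atan}{\left(6 \right)} + \frac{200}{3}) = -1.
So G(\theta) = \frac{2 \theta^{5} + 15 \theta^{4} + 10 \theta^{3} + 9 \theta^{2} - 10 \theta + 30 \operatorname{atan}{\left(3 \theta \right)} - 6}{6}.
Check: d/d\theta[\frac{2 \theta^{5} + 15 \theta^{4} + 10 \theta^{3} + 9 \theta^{2} - 10 \theta + 30 \operatorname{atan}{\left(3 \theta \right)} - 6}{6}] = \frac{45 \theta^{6} + 270 \theta^{5} + 140 \theta^{4} + 111 \theta^{3} - 30 \theta^{2} + 9 \theta + 40}{27 \theta^{2} + 3} = G'(\theta).

G(\theta) = \frac{2 \theta^{5} + 15 \theta^{4} + 10 \theta^{3} + 9 \theta^{2} - 10 \theta + 30 \operatorname{atan}{\left(3 \theta \right)} - 6}{6}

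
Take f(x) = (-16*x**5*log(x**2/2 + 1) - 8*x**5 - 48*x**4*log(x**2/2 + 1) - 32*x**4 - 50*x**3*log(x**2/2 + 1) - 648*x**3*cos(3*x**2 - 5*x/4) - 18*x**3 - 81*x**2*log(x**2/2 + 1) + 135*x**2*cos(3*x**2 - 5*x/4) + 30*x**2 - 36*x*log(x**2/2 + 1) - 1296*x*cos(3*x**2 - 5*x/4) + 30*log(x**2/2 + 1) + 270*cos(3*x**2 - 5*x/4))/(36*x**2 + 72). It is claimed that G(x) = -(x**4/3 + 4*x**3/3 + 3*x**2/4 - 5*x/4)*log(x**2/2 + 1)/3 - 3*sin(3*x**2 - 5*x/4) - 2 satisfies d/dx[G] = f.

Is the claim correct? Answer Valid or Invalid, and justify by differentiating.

Valid: G'(x) = f(x).

d/dx[G] = (-16*x**5*log(x**2/2 + 1) - 8*x**5 - 48*x**4*log(x**2/2 + 1) - 32*x**4 - 50*x**3*log(x**2/2 + 1) - 648*x**3*cos(3*x**2 - 5*x/4) - 18*x**3 - 81*x**2*log(x**2/2 + 1) + 135*x**2*cos(3*x**2 - 5*x/4) + 30*x**2 - 36*x*log(x**2/2 + 1) - 1296*x*cos(3*x**2 - 5*x/4) + 30*log(x**2/2 + 1) + 270*cos(3*x**2 - 5*x/4))/(36*x**2 + 72)
This equals f(x) exactly, so the claim holds.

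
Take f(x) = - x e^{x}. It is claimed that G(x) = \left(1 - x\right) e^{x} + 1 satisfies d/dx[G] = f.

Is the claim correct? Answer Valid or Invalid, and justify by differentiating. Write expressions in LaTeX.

d/dx[G] = - x e^{x}
This equals f(x) exactly, so the claim holds.

Valid - the claim checks out under differentiation.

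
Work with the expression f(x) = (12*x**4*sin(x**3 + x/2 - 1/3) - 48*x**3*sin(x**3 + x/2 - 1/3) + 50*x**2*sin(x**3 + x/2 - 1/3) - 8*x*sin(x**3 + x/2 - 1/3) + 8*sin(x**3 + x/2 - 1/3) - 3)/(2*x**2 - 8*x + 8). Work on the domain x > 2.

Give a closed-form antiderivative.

An antiderivative is F(x) = -2*cos(x**3 + x/2 - 1/3) + 3/(2*(x - 2)).

A first test for any F(x): its x-derivative must equal f(x) identically.
Check: d/dx[-2*cos(x**3 + x/2 - 1/3) + 3/(2*(x - 2))] = (12*x**4*sin(x**3 + x/2 - 1/3) - 48*x**3*sin(x**3 + x/2 - 1/3) + 50*x**2*sin(x**3 + x/2 - 1/3) - 8*x*sin(x**3 + x/2 - 1/3) + 8*sin(x**3 + x/2 - 1/3) - 3)/(2*x**2 - 8*x + 8) = f(x).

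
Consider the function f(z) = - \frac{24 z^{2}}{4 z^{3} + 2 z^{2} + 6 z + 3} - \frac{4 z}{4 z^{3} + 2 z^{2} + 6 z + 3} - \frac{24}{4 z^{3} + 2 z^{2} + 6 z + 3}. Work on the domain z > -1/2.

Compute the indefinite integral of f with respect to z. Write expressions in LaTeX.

F(z) = - 4 \log{\left(4 z + 2 \right)} - \log{\left(z^{2} + \frac{3}{2} \right)} + C

The integrand splits into summands that can be handled one at a time.
Check: d/dz[- 4 \log{\left(4 z + 2 \right)} - \log{\left(z^{2} + \frac{3}{2} \right)}] = \frac{- 24 z^{2} - 4 z - 24}{4 z^{3} + 2 z^{2} + 6 z + 3}, which equals f(z).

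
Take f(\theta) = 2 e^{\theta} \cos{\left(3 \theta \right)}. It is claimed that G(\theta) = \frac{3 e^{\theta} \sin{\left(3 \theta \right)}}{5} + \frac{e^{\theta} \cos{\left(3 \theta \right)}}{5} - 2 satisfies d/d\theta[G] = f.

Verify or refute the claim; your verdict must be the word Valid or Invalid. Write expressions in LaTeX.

d/d\theta[G] = 2 e^{\theta} \cos{\left(3 \theta \right)}
This equals f(\theta) exactly, so the claim holds.

Valid. The derivative of G reproduces f.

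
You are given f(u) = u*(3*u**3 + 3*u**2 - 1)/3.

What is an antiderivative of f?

An antiderivative is F(u) = u**2*(12*u**3 + 15*u**2 - 10)/60.

Recover f(u) by differentiating a candidate F(u); any mismatch rules it out.
Check: d/du[u**2*(12*u**3 + 15*u**2 - 10)/60] = u**4 + u**3 - u/3, which equals f(u).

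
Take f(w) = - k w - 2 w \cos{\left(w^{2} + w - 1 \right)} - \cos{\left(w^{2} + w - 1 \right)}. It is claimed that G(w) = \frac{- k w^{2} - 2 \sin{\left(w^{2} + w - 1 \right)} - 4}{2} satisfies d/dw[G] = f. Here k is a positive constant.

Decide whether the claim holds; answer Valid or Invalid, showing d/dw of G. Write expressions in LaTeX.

Valid. The derivative of G reproduces f.

d/dw[G] = - k w - 2 w \cos{\left(w^{2} + w - 1 \right)} - \cos{\left(w^{2} + w - 1 \right)}
This equals f(w) exactly, so the claim holds.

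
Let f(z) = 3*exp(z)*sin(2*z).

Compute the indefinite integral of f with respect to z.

Whatever form F(z) takes, F'(z) = f(z) is non-negotiable.
Check: d/dz[-3*(-sin(2*z) + 2*cos(2*z))*exp(z)/5] = 3*exp(z)*sin(2*z) = f(z).

F(z) = -3*(-sin(2*z) + 2*cos(2*z))*exp(z)/5 + C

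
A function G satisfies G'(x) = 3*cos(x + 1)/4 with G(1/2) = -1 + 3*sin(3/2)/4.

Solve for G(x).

G(x) = 3*sin(x + 1)/4 - 1

Recover the given G'(x) by differentiating a candidate G(x); any mismatch rules it out.
A general antiderivative is 3*sin(x + 1)/4 + C.
The condition gives C = -1 + 3*sin(3/2)/4 - (3*sin(3/2)/4) = -1.
So G(x) = 3*sin(x + 1)/4 - 1.
Check: d/dx[3*sin(x + 1)/4 - 1] = 3*cos(x + 1)/4 = G'(x).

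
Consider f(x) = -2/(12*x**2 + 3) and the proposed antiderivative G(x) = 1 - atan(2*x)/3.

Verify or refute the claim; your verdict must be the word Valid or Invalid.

Valid - differentiating G returns exactly f.

d/dx[G] = -2/(12*x**2 + 3)
This equals f(x) exactly, so the claim holds.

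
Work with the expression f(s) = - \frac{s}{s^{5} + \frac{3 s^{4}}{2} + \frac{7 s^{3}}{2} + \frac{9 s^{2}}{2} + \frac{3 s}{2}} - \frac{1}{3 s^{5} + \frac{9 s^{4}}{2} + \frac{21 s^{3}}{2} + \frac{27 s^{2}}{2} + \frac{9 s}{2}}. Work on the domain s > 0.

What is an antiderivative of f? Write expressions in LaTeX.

An antiderivative is F(s) = - \frac{2 \log{\left(s \right)}}{9} - \frac{8 \log{\left(s + \frac{1}{2} \right)}}{39} + \frac{\log{\left(s + 1 \right)}}{3} + \frac{11 \log{\left(s^{2} + 3 \right)}}{234} + \frac{\sqrt{3} \operatorname{atan}{\left(\frac{\sqrt{3} s}{3} \right)}}{13}.

The denominator factors as 3 s \left(s + 1\right) \left(2 s + 1\right) \left(s^{2} + 3\right); partial fractions split f into directly integrable pieces: \frac{11 s + 27}{117 \left(s^{2} + 3\right)} - \frac{16}{39 \left(2 s + 1\right)} + \frac{1}{3 \left(s + 1\right)} - \frac{2}{9 s}.
Check: d/ds[- \frac{2 \log{\left(s \right)}}{9} - \frac{8 \log{\left(s + \frac{1}{2} \right)}}{39} + \frac{\log{\left(s + 1 \right)}}{3} + \frac{11 \log{\left(s^{2} + 3 \right)}}{234} + \frac{\sqrt{3} \operatorname{atan}{\left(\frac{\sqrt{3} s}{3} \right)}}{13}] = \frac{- 6 s - 2}{6 s^{5} + 9 s^{4} + 21 s^{3} + 27 s^{2} + 9 s}, which equals f(s).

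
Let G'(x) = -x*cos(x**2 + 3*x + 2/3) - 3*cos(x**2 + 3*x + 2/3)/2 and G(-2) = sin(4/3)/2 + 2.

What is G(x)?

The substitution u = x**2 + 3*x + 2/3 works: G'(x) is exactly (dG/du)*(du/dx) for that inner function.
A general antiderivative is -sin(x**2 + 3*x + 2/3)/2 + C.
The condition gives C = sin(4/3)/2 + 2 - (sin(4/3)/2) = 2.
So G(x) = 2 - sin(x**2 + 3*x + 2/3)/2.
Check: d/dx[2 - sin(x**2 + 3*x + 2/3)/2] = -x*cos(x**2 + 3*x + 2/3) - 3*cos(x**2 + 3*x + 2/3)/2 = G'(x).

G(x) = 2 - sin(x**2 + 3*x + 2/3)/2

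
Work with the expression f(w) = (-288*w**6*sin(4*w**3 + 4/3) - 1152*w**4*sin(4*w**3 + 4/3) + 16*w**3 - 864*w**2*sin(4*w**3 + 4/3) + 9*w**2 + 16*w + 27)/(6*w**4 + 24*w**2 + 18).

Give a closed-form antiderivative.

An antiderivative is F(w) = 4*log(w**2 + 3)/3 + 4*cos(4*w**3 + 4/3) + 3*atan(w)/2.

Differentiate the proposed F(w) back; it has to land on f(w) exactly.
Check: d/dw[4*log(w**2 + 3)/3 + 4*cos(4*w**3 + 4/3) + 3*atan(w)/2] = (-288*w**6*sin(4*w**3 + 4/3) - 1152*w**4*sin(4*w**3 + 4/3) + 16*w**3 - 864*w**2*sin(4*w**3 + 4/3) + 9*w**2 + 16*w + 27)/(6*w**4 + 24*w**2 + 18) = f(w).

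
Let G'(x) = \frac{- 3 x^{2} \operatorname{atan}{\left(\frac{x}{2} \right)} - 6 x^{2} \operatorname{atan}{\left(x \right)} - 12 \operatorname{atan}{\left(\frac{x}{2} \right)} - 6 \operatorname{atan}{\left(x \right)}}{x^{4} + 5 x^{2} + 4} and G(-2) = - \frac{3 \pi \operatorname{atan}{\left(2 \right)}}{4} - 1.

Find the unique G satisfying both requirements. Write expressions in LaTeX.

G(x) = - 3 \operatorname{atan}{\left(\frac{x}{2} \right)} \operatorname{atan}{\left(x \right)} - 1

G'(x) has the shape u'v + uv' for u = - 3 \operatorname{atan}{\left(x \right)} and v = \operatorname{atan}{\left(\frac{x}{2} \right)} — it is the derivative of the product u*v.
A general antiderivative is - 3 \operatorname{atan}{\left(\frac{x}{2} \right)} \operatorname{atan}{\left(x \right)} + C.
The condition gives C = - \frac{3 \pi \operatorname{atan}{\left(2 \right)}}{4} - 1 - (- \frac{3 \pi \operatorname{atan}{\left(2 \right)}}{4}) = -1.
So G(x) = - 3 \operatorname{atan}{\left(\frac{x}{2} \right)} \operatorname{atan}{\left(x \right)} - 1.
Check: d/dx[- 3 \operatorname{atan}{\left(\frac{x}{2} \right)} \operatorname{atan}{\left(x \right)} - 1] = \frac{- 3 x^{2} \operatorname{atan}{\left(\frac{x}{2} \right)} - 6 x^{2} \operatorname{atan}{\left(x \right)} - 12 \operatorname{atan}{\left(\frac{x}{2} \right)} - 6 \operatorname{atan}{\left(x \right)}}{x^{4} + 5 x^{2} + 4} = G'(x).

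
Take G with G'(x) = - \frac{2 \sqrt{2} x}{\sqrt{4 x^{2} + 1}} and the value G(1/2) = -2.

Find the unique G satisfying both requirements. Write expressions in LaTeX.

G(x) = \frac{\sqrt{2} \left(- \sqrt{4 x^{2} + 1} - \sqrt{2}\right)}{2}

The substitution u = 2 x^{2} + \frac{1}{2} works: G'(x) is exactly (dG/du)*(du/dx) for that inner function.
A general antiderivative is - \sqrt{2 x^{2} + \frac{1}{2}} + C.
The condition gives C = -2 - (-1) = -1.
So G(x) = \frac{\sqrt{2} \left(- \sqrt{4 x^{2} + 1} - \sqrt{2}\right)}{2}.
Check: d/dx[\frac{\sqrt{2} \left(- \sqrt{4 x^{2} + 1} - \sqrt{2}\right)}{2}] = - \frac{2 \sqrt{2} x}{\sqrt{4 x^{2} + 1}} = G'(x).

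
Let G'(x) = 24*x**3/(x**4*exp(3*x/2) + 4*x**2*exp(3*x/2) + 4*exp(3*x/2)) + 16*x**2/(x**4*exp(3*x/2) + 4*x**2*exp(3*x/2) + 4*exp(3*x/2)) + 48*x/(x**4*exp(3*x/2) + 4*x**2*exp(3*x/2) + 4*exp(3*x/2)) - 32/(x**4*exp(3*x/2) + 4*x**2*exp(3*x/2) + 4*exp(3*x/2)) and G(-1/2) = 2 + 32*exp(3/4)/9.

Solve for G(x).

G(x) = 2*(x**2*exp(3*x/2) - 8*x + 2*exp(3*x/2))*exp(-3*x/2)/(x**2 + 2)

Integrate term by term and add the pieces.
A general antiderivative is -8*x*exp(-3*x/2)/(x**2/2 + 1) + C.
The condition gives C = 2 + 32*exp(3/4)/9 - (32*exp(3/4)/9) = 2.
So G(x) = 2*(x**2*exp(3*x/2) - 8*x + 2*exp(3*x/2))*exp(-3*x/2)/(x**2 + 2).
Check: d/dx[2*(x**2*exp(3*x/2) - 8*x + 2*exp(3*x/2))*exp(-3*x/2)/(x**2 + 2)] = (24*x**3 + 16*x**2 + 48*x - 32)/(x**4*exp(3*x/2) + 4*x**2*exp(3*x/2) + 4*exp(3*x/2)), which equals G'(x).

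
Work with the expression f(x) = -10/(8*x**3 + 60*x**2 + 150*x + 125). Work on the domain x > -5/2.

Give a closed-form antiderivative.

Check any antiderivative F(x) by computing F'(x) and comparing it with f(x).
Check: d/dx[5/(8*x**2 + 40*x + 50)] = -10/(8*x**3 + 60*x**2 + 150*x + 125) = f(x).

An antiderivative is F(x) = 5/(8*x**2 + 40*x + 50).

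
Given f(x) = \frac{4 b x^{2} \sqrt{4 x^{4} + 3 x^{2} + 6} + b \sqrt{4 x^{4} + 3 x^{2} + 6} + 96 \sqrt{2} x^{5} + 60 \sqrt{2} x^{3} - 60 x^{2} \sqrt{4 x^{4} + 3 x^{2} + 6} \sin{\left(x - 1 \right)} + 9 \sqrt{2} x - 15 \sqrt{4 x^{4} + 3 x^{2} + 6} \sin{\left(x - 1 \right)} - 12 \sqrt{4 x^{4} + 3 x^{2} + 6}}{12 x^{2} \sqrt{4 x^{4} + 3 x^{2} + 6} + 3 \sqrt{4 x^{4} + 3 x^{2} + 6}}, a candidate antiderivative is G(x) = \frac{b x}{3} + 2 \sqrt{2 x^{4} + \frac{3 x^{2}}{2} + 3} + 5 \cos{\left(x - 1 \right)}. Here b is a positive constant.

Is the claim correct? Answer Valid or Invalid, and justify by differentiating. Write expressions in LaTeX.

d/dx[G] = \frac{b \sqrt{4 x^{4} + 3 x^{2} + 6} + 24 \sqrt{2} x^{3} + 9 \sqrt{2} x - 15 \sqrt{4 x^{4} + 3 x^{2} + 6} \sin{\left(x - 1 \right)}}{3 \sqrt{4 x^{4} + 3 x^{2} + 6}}
d/dx[G] - f(x) = \frac{4}{4 x^{2} + 1} != 0.

Invalid: d/dx[G] - f = \frac{4}{4 x^{2} + 1}, which is not 0.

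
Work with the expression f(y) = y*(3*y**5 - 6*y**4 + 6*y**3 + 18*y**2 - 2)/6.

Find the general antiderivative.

F(y) = y**2*(30*y**5 - 70*y**4 + 84*y**3 + 315*y**2 - 70)/420 + C

Check any antiderivative F(y) by computing F'(y) and comparing it with f(y).
Check: d/dy[y**2*(30*y**5 - 70*y**4 + 84*y**3 + 315*y**2 - 70)/420] = y**6/2 - y**5 + y**4 + 3*y**3 - y/3, which equals f(y).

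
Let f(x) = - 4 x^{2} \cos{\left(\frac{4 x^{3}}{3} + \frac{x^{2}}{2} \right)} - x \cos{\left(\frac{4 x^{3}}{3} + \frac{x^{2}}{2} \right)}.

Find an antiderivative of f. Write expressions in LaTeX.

An antiderivative is F(x) = - \sin{\left(\frac{4 x^{3}}{3} + \frac{x^{2}}{2} \right)}.

f matches the chain-rule pattern g'(h)*h' with inner function h(x) = \frac{4 x^{3}}{3} + \frac{x^{2}}{2}; substituting u = h(x) collapses the integral.
Check: d/dx[- \sin{\left(\frac{4 x^{3}}{3} + \frac{x^{2}}{2} \right)}] = - 4 x^{2} \cos{\left(\frac{4 x^{3}}{3} + \frac{x^{2}}{2} \right)} - x \cos{\left(\frac{4 x^{3}}{3} + \frac{x^{2}}{2} \right)} = f(x).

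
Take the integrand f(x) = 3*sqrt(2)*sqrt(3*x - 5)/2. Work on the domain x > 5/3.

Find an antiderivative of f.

An antiderivative is F(x) = 4*(3*x/2 - 5/2)**(3/2)/3.

A candidate is checked by its d/dx: the result must match f(x).
Check: d/dx[4*(3*x/2 - 5/2)**(3/2)/3] = 3*sqrt(2)*sqrt(3*x - 5)/2 = f(x).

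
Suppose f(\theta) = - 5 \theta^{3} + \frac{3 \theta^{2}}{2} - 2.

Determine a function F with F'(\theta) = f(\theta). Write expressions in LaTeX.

An antiderivative is F(\theta) = - \frac{\theta \left(5 \theta^{3} - 2 \theta^{2} + 8\right)}{4}.

Integrate term by term and add the pieces.
Check: d/d\theta[- \frac{\theta \left(5 \theta^{3} - 2 \theta^{2} + 8\right)}{4}] = - 5 \theta^{3} + \frac{3 \theta^{2}}{2} - 2 = f(\theta).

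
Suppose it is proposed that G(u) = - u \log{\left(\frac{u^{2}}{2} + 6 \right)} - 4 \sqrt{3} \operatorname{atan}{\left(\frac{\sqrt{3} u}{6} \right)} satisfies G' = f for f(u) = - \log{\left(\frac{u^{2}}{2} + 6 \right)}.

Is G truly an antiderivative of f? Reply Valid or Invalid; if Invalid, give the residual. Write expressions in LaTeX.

d/du[G] = - \log{\left(\frac{u^{2}}{2} + 6 \right)} - 2
d/du[G] - f(u) = -2 != 0.

Invalid: d/du[G] - f = -2, which is not 0.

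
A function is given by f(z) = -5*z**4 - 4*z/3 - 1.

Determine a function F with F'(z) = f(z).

An antiderivative is F(z) = -(6*z**5 + 4*z**2 + 6*z - 3)/6.

Integrate term by term and add the pieces.
Check: d/dz[-(6*z**5 + 4*z**2 + 6*z - 3)/6] = -5*z**4 - 4*z/3 - 1 = f(z).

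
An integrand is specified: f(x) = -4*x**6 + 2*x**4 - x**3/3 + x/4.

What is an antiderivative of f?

The integrand splits into summands that can be handled one at a time.
Check: d/dx[-4*x**7/7 + 2*x**5/5 - x**4/12 + x**2/8] = -4*x**6 + 2*x**4 - x**3/3 + x/4 = f(x).

An antiderivative is F(x) = -4*x**7/7 + 2*x**5/5 - x**4/12 + x**2/8.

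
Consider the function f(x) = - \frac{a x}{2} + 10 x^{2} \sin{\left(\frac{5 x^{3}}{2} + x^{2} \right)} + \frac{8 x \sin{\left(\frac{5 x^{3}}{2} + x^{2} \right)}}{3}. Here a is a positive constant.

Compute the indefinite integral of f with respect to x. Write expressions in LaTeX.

The integrand splits into summands that can be handled one at a time.
Check: d/dx[- \frac{a x^{2}}{4} - \frac{4 \cos{\left(\frac{5 x^{3}}{2} + x^{2} \right)}}{3}] = - \frac{a x}{2} + 10 x^{2} \sin{\left(\frac{5 x^{3}}{2} + x^{2} \right)} + \frac{8 x \sin{\left(\frac{5 x^{3}}{2} + x^{2} \right)}}{3} = f(x).

F(x) = - \frac{a x^{2}}{4} - \frac{4 \cos{\left(\frac{5 x^{3}}{2} + x^{2} \right)}}{3} + C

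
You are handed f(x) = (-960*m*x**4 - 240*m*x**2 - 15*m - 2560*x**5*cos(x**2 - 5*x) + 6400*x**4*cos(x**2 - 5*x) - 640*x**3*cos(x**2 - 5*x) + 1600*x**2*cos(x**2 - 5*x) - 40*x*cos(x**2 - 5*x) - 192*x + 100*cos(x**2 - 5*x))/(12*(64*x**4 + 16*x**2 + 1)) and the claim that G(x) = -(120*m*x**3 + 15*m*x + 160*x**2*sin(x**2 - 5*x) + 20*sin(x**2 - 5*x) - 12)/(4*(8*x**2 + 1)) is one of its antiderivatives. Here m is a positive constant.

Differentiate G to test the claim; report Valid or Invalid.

Invalid: d/dx[G] - f = (-960*m*x**4 - 240*m*x**2 - 15*m - 2560*x**5*cos(x**2 - 5*x) + 6400*x**4*cos(x**2 - 5*x) - 640*x**3*cos(x**2 - 5*x) + 1600*x**2*cos(x**2 - 5*x) - 40*x*cos(x**2 - 5*x) - 192*x + 100*cos(x**2 - 5*x))/(384*x**4 + 96*x**2 + 6), which is not 0.

d/dx[G] = (-960*m*x**4 - 240*m*x**2 - 15*m - 2560*x**5*cos(x**2 - 5*x) + 6400*x**4*cos(x**2 - 5*x) - 640*x**3*cos(x**2 - 5*x) + 1600*x**2*cos(x**2 - 5*x) - 40*x*cos(x**2 - 5*x) - 192*x + 100*cos(x**2 - 5*x))/(256*x**4 + 64*x**2 + 4)
d/dx[G] - f(x) = (-960*m*x**4 - 240*m*x**2 - 15*m - 2560*x**5*cos(x**2 - 5*x) + 6400*x**4*cos(x**2 - 5*x) - 640*x**3*cos(x**2 - 5*x) + 1600*x**2*cos(x**2 - 5*x) - 40*x*cos(x**2 - 5*x) - 192*x + 100*cos(x**2 - 5*x))/(384*x**4 + 96*x**2 + 6) != 0.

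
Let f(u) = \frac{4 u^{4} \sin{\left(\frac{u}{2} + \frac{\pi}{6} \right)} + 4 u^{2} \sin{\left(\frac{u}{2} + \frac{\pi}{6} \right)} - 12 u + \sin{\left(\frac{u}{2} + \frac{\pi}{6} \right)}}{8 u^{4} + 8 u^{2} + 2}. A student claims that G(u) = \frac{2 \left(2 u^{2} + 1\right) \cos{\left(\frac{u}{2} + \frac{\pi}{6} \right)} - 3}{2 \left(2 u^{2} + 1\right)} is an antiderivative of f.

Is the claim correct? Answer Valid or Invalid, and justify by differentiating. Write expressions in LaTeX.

d/du[G] = \frac{- 4 u^{4} \sin{\left(\frac{u}{2} + \frac{\pi}{6} \right)} - 4 u^{2} \sin{\left(\frac{u}{2} + \frac{\pi}{6} \right)} + 12 u - \sin{\left(\frac{u}{2} + \frac{\pi}{6} \right)}}{8 u^{4} + 8 u^{2} + 2}
d/du[G] - f(u) = \frac{- 4 u^{4} \sin{\left(\frac{u}{2} + \frac{\pi}{6} \right)} - 4 u^{2} \sin{\left(\frac{u}{2} + \frac{\pi}{6} \right)} + 12 u - \sin{\left(\frac{u}{2} + \frac{\pi}{6} \right)}}{4 u^{4} + 4 u^{2} + 1} != 0.

Invalid: d/du[G] - f = \frac{- 4 u^{4} \sin{\left(\frac{u}{2} + \frac{\pi}{6} \right)} - 4 u^{2} \sin{\left(\frac{u}{2} + \frac{\pi}{6} \right)} + 12 u - \sin{\left(\frac{u}{2} + \frac{\pi}{6} \right)}}{4 u^{4} + 4 u^{2} + 1}, which is not 0.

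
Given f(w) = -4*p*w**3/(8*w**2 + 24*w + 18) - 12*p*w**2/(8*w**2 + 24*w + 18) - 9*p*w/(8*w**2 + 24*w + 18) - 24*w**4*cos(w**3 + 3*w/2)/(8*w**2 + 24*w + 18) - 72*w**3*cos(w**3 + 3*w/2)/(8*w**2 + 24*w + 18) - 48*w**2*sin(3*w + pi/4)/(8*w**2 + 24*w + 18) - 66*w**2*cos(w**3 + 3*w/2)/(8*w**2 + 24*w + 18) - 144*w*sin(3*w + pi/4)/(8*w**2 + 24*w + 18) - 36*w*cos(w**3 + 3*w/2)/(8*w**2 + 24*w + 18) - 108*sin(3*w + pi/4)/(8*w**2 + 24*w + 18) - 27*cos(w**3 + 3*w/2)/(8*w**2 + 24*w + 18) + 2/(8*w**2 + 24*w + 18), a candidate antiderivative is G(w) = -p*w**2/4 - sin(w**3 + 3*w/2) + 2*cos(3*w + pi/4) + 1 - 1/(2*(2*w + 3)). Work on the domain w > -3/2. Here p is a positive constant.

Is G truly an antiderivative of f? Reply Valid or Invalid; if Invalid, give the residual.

Valid - differentiating G returns exactly f.

d/dw[G] = (-4*p*w**3 - 12*p*w**2 - 9*p*w - 24*w**4*cos(w**3 + 3*w/2) - 72*w**3*cos(w**3 + 3*w/2) - 48*w**2*sin(3*w + pi/4) - 66*w**2*cos(w**3 + 3*w/2) - 144*w*sin(3*w + pi/4) - 36*w*cos(w**3 + 3*w/2) - 108*sin(3*w + pi/4) - 27*cos(w**3 + 3*w/2) + 2)/(8*w**2 + 24*w + 18)
This equals f(w) exactly, so the claim holds.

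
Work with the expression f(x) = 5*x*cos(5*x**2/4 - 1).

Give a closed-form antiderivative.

An antiderivative is F(x) = 2*sin(5*x**2/4 - 1).

f matches the chain-rule pattern g'(h)*h' with inner function h(x) = 5*x**2/4 - 1; substituting u = h(x) collapses the integral.
Check: d/dx[2*sin(5*x**2/4 - 1)] = 5*x*cos(5*x**2/4 - 1) = f(x).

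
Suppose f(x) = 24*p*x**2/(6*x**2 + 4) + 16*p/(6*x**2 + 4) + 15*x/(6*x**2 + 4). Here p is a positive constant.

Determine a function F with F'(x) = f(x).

An antiderivative is F(x) = (16*p*x + 5*log(3*x**2/2 + 1))/4.

Integrate term by term and add the pieces.
Check: d/dx[(16*p*x + 5*log(3*x**2/2 + 1))/4] = (24*p*x**2 + 16*p + 15*x)/(6*x**2 + 4), which equals f(x).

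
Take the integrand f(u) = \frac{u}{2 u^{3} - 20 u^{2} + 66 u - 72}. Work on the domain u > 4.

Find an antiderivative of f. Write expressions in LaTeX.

The denominator factors as 2 \left(u - 4\right) \left(u - 3\right)^{2}; partial fractions split f into directly integrable pieces: - \frac{2}{u - 3} - \frac{3}{2 \left(u - 3\right)^{2}} + \frac{2}{u - 4}.
Check: d/du[- \frac{- 4 u \log{\left(u - 4 \right)} + 4 u \log{\left(u - 3 \right)} + 12 \log{\left(u - 4 \right)} - 12 \log{\left(u - 3 \right)} - 3}{2 \left(u - 3\right)}] = \frac{u}{2 u^{3} - 20 u^{2} + 66 u - 72} = f(u).

An antiderivative is F(u) = - \frac{- 4 u \log{\left(u - 4 \right)} + 4 u \log{\left(u - 3 \right)} + 12 \log{\left(u - 4 \right)} - 12 \log{\left(u - 3 \right)} - 3}{2 \left(u - 3\right)}.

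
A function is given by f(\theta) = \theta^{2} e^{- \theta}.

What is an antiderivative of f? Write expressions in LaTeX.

An antiderivative is F(\theta) = - \left(\theta^{2} + 2 \theta + 2\right) e^{- \theta}.

f has the shape u'v + uv' for u = - \theta^{2} - 2 \theta - 2 and v = e^{- \theta} — it is the derivative of the product u*v.
Check: d/d\theta[- \left(\theta^{2} + 2 \theta + 2\right) e^{- \theta}] = \theta^{2} e^{- \theta} = f(\theta).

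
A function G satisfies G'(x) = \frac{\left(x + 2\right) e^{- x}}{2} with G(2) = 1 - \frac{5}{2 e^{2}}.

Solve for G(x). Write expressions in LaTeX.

Recognize the product-rule pattern: G'(x) = u'v + uv' with u = - \frac{x}{2} - \frac{3}{2}, v = e^{- x}, so integration by parts undoes it.
A general antiderivative is \frac{\left(- x - 3\right) e^{- x}}{2} + C.
The condition gives C = 1 - \frac{5}{2 e^{2}} - (- \frac{5}{2 e^{2}}) = 1.
So G(x) = \frac{\left(- x + 2 e^{x} - 3\right) e^{- x}}{2}.
Check: d/dx[\frac{\left(- x + 2 e^{x} - 3\right) e^{- x}}{2}] = \frac{\left(x + 2\right) e^{- x}}{2} = G'(x).

G(x) = \frac{\left(- x + 2 e^{x} - 3\right) e^{- x}}{2}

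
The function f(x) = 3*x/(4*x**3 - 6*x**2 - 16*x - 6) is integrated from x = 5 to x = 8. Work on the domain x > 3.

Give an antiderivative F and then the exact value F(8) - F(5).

Antiderivative: F(x) = -3*(-3*log(x - 3) - 4*log(x + 1/2) + 7*log(x + 1))/56; value = -3*log(9)/8 - 3*log(11/2)/14 - 9*log(2)/56 + 9*log(5)/56 + 3*log(17/2)/14 + 3*log(6)/8

Factor the denominator (2*(x - 3)*(x + 1)*(2*x + 1)) and decompose: f = 3/(7*(2*x + 1)) - 3/(8*(x + 1)) + 9/(56*(x - 3)); each piece integrates to a log, atan, or power term.
F(x) = -3*(-3*log(x - 3) - 4*log(x + 1/2) + 7*log(x + 1))/56 is an antiderivative of f.
Check: d/dx[-3*(-3*log(x - 3) - 4*log(x + 1/2) + 7*log(x + 1))/56] = 3*x/(4*x**3 - 6*x**2 - 16*x - 6) = f(x).
F(8) = -3*log(9)/8 + 9*log(5)/56 + 3*log(17/2)/14; F(5) = -3*log(6)/8 + 9*log(2)/56 + 3*log(11/2)/14.
Integral = F(8) - F(5) = -3*log(9)/8 - 3*log(11/2)/14 - 9*log(2)/56 + 9*log(5)/56 + 3*log(17/2)/14 + 3*log(6)/8.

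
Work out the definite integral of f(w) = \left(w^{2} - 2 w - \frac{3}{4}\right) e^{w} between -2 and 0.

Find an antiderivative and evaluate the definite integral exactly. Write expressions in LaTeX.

Antiderivative: F(w) = w^{2} e^{w} - 4 w e^{w} + \frac{13 e^{w}}{4}; value = \frac{13}{4} - \frac{61}{4 e^{2}}

Recognize the product-rule pattern: f = u'v + uv' with u = w^{2} - 4 w + \frac{13}{4}, v = e^{w}, so integration by parts undoes it.
F(w) = w^{2} e^{w} - 4 w e^{w} + \frac{13 e^{w}}{4} is an antiderivative of f.
Check: d/dw[w^{2} e^{w} - 4 w e^{w} + \frac{13 e^{w}}{4}] = w^{2} e^{w} - 2 w e^{w} - \frac{3 e^{w}}{4}, which equals f(w).
F(0) = \frac{13}{4}; F(-2) = \frac{61}{4 e^{2}}.
Integral = F(0) - F(-2) = \frac{13}{4} - \frac{61}{4 e^{2}}.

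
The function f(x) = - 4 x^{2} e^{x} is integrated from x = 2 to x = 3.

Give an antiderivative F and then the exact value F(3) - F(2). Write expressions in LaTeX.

f has the shape u'v + uv' for u = - 4 x^{2} + 8 x - 8 and v = e^{x} — it is the derivative of the product u*v.
F(x) = 4 \left(- x^{2} + 2 x - 2\right) e^{x} is an antiderivative of f.
Check: d/dx[4 \left(- x^{2} + 2 x - 2\right) e^{x}] = - 4 x^{2} e^{x} = f(x).
F(3) = - 20 e^{3}; F(2) = - 8 e^{2}.
Integral = F(3) - F(2) = - 20 e^{3} + 8 e^{2}.

Antiderivative: F(x) = 4 \left(- x^{2} + 2 x - 2\right) e^{x}; value = - 20 e^{3} + 8 e^{2}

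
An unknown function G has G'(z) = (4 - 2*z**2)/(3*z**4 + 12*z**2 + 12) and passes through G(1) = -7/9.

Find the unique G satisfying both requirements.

G(z) = (-3*z**2 + 2*z - 6)/(3*z**2 + 6)

G'(z) has the shape u'v + uv' for u = z/3 and v = 1/(z**2/2 + 1) — it is the derivative of the product u*v.
A general antiderivative is z/(3*(z**2/2 + 1)) + C.
The condition gives C = -7/9 - (2/9) = -1.
So G(z) = (-3*z**2 + 2*z - 6)/(3*z**2 + 6).
Check: d/dz[(-3*z**2 + 2*z - 6)/(3*z**2 + 6)] = (4 - 2*z**2)/(3*z**4 + 12*z**2 + 12) = G'(z).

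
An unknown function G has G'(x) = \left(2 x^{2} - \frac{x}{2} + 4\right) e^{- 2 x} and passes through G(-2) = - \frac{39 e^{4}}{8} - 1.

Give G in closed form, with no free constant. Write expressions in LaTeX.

G(x) = \frac{\left(- 8 x^{2} - 6 x - 8 e^{2 x} - 19\right) e^{- 2 x}}{8}

Recognize the product-rule pattern: G'(x) = u'v + uv' with u = - x^{2} - \frac{3 x}{4} - \frac{19}{8}, v = e^{- 2 x}, so integration by parts undoes it.
A general antiderivative is \frac{\left(- 8 x^{2} - 6 x - 19\right) e^{- 2 x}}{8} + C.
The condition gives C = - \frac{39 e^{4}}{8} - 1 - (- \frac{39 e^{4}}{8}) = -1.
So G(x) = \frac{\left(- 8 x^{2} - 6 x - 8 e^{2 x} - 19\right) e^{- 2 x}}{8}.
Check: d/dx[\frac{\left(- 8 x^{2} - 6 x - 8 e^{2 x} - 19\right) e^{- 2 x}}{8}] = \frac{\left(4 x^{2} - x + 8\right) e^{- 2 x}}{2}, which equals G'(x).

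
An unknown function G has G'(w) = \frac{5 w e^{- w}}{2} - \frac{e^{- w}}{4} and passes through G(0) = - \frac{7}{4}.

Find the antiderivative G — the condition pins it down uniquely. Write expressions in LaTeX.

G(w) = \frac{\left(- 10 w - 9\right) e^{- w}}{4} + \frac{1}{2}

Recognize the product-rule pattern: G'(w) = u'v + uv' with u = - \frac{5 w}{2} - \frac{9}{4}, v = e^{- w}, so integration by parts undoes it.
A general antiderivative is \frac{\left(- 10 w - 9\right) e^{- w}}{4} + C.
The condition gives C = - \frac{7}{4} - (- \frac{9}{4}) = \frac{1}{2}.
So G(w) = \frac{\left(- 10 w - 9\right) e^{- w}}{4} + \frac{1}{2}.
Check: d/dw[\frac{\left(- 10 w - 9\right) e^{- w}}{4} + \frac{1}{2}] = \frac{\left(10 w - 1\right) e^{- w}}{4}, which equals G'(w).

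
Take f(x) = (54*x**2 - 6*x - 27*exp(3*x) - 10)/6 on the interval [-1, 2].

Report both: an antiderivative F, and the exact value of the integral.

An antiderivative F(x) passes only if d/dx[F] lands on f(x) exactly.
F(x) = (36*x**3 - 6*x**2 - 20*x - 18*exp(3*x) - 9)/12 is an antiderivative of f.
Check: d/dx[(36*x**3 - 6*x**2 - 20*x - 18*exp(3*x) - 9)/12] = 9*x**2 - x - 9*exp(3*x)/2 - 5/3, which equals f(x).
F(2) = 215/12 - 3*exp(6)/2; F(-1) = -31/12 - 3*exp(-3)/2.
Integral = F(2) - F(-1) = -3*exp(6)/2 + 3*exp(-3)/2 + 41/2.

Antiderivative: F(x) = (36*x**3 - 6*x**2 - 20*x - 18*exp(3*x) - 9)/12; value = -3*exp(6)/2 + 3*exp(-3)/2 + 41/2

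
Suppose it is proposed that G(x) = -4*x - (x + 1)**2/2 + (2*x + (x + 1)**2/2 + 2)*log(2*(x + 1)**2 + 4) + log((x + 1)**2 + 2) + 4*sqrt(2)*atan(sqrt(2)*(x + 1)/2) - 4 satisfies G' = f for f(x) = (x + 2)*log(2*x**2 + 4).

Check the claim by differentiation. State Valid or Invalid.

Invalid: d/dx[G] - f = -x*log(x**2 + 2) + x*log(x**2 + 2*x + 3) - 2*log(x**2 + 2) + 3*log(x**2 + 2*x + 3) + log(2), which is not 0.

d/dx[G] = x*log(x**2 + 2*x + 3) + x*log(2) + 3*log(x**2 + 2*x + 3) + 3*log(2)
d/dx[G] - f(x) = -x*log(x**2 + 2) + x*log(x**2 + 2*x + 3) - 2*log(x**2 + 2) + 3*log(x**2 + 2*x + 3) + log(2) != 0.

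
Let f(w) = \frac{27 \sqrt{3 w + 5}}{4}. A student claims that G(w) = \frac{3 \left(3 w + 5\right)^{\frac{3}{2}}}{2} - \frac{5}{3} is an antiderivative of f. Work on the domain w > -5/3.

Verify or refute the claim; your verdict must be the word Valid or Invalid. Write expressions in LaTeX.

Valid - differentiating G returns exactly f.

d/dw[G] = \frac{27 \sqrt{3 w + 5}}{4}
This equals f(w) exactly, so the claim holds.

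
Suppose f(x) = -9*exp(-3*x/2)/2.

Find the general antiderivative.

Since d/dx undoes antidifferentiation here, F'(x) = f(x) is required of F(x).
Check: d/dx[3*exp(-3*x/2)] = -9*exp(-3*x/2)/2 = f(x).

F(x) = 3*exp(-3*x/2) + C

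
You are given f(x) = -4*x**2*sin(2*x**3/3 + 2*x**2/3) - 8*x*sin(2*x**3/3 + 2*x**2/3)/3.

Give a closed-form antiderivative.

f matches the chain-rule pattern g'(h)*h' with inner function h(x) = 2*x**3/3 + 2*x**2/3; substituting u = h(x) collapses the integral.
Check: d/dx[2*cos(2*x**3/3 + 2*x**2/3)] = -4*x**2*sin(2*x**3/3 + 2*x**2/3) - 8*x*sin(2*x**3/3 + 2*x**2/3)/3 = f(x).

An antiderivative is F(x) = 2*cos(2*x**3/3 + 2*x**2/3).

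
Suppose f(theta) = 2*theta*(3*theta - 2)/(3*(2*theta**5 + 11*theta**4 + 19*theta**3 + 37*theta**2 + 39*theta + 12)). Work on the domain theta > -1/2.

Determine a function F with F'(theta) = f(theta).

An antiderivative is F(theta) = (912*log(theta + 1/2) - 2470*log(theta + 1) + 832*log(theta + 4) + 363*log(theta**2 + 3) + 438*sqrt(3)*atan(sqrt(3)*theta/3))/8892.

The denominator factors as 3*(theta + 1)*(theta + 4)*(2*theta + 1)*(theta**2 + 3); partial fractions split f into directly integrable pieces: (121*theta + 219)/(1482*(theta**2 + 3)) + 8/(39*(2*theta + 1)) + 16/(171*(theta + 4)) - 5/(18*(theta + 1)).
Check: d/dtheta[(912*log(theta + 1/2) - 2470*log(theta + 1) + 832*log(theta + 4) + 363*log(theta**2 + 3) + 438*sqrt(3)*atan(sqrt(3)*theta/3))/8892] = (6*theta**2 - 4*theta)/(6*theta**5 + 33*theta**4 + 57*theta**3 + 111*theta**2 + 117*theta + 36), which equals f(theta).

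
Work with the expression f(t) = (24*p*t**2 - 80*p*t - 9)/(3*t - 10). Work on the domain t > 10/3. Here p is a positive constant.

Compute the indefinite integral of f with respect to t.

F(t) = 4*p*t**2 - 3*log(3*t/2 - 5) + C

Whatever form F(t) takes, F'(t) = f(t) is non-negotiable.
Check: d/dt[4*p*t**2 - 3*log(3*t/2 - 5)] = (24*p*t**2 - 80*p*t - 9)/(3*t - 10) = f(t).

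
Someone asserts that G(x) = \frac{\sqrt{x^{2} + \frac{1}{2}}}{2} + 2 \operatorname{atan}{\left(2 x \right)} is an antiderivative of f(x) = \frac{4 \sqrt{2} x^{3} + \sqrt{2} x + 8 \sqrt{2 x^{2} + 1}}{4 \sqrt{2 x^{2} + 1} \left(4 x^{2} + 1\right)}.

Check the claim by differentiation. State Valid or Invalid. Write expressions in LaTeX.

d/dx[G] = \frac{4 \sqrt{2} x^{3} + \sqrt{2} x + 8 \sqrt{2 x^{2} + 1}}{8 x^{2} \sqrt{2 x^{2} + 1} + 2 \sqrt{2 x^{2} + 1}}
d/dx[G] - f(x) = \frac{4 \sqrt{2} x^{3} \sqrt{2 x^{2} + 1} + 16 x^{2} + \sqrt{2} x \sqrt{2 x^{2} + 1} + 8}{32 x^{4} + 24 x^{2} + 4} != 0.

Invalid: d/dx[G] - f = \frac{4 \sqrt{2} x^{3} \sqrt{2 x^{2} + 1} + 16 x^{2} + \sqrt{2} x \sqrt{2 x^{2} + 1} + 8}{32 x^{4} + 24 x^{2} + 4}, which is not 0.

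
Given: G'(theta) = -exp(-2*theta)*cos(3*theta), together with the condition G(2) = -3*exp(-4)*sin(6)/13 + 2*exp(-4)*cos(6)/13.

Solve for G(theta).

G(theta) = -3*exp(-2*theta)*sin(3*theta)/13 + 2*exp(-2*theta)*cos(3*theta)/13

Recover the given G'(theta) by differentiating a candidate G(theta); any mismatch rules it out.
A general antiderivative is -3*exp(-2*theta)*sin(3*theta)/13 + 2*exp(-2*theta)*cos(3*theta)/13 + C.
The condition gives C = -3*exp(-4)*sin(6)/13 + 2*exp(-4)*cos(6)/13 - (-3*exp(-4)*sin(6)/13 + 2*exp(-4)*cos(6)/13) = 0.
So G(theta) = -3*exp(-2*theta)*sin(3*theta)/13 + 2*exp(-2*theta)*cos(3*theta)/13.
Check: d/dtheta[-3*exp(-2*theta)*sin(3*theta)/13 + 2*exp(-2*theta)*cos(3*theta)/13] = -exp(-2*theta)*cos(3*theta) = G'(theta).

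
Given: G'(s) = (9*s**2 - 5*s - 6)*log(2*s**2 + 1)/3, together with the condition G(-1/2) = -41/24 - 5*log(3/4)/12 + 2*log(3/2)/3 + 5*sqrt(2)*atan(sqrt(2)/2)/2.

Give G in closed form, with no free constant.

G(s) = (12*s**3*log(2*s**2 + 1) - 8*s**3 - 10*s**2*log(2*s**2 + 1) + 10*s**2 - 24*s*log(2*s**2 + 1) + 60*s - 5*log(s**2 + 1/2) - 30*sqrt(2)*atan(sqrt(2)*s) + 6)/12

For G(s) to be correct, d/ds[G] must agree with the stated G'(s) identically.
A general antiderivative is -2*s**3/3 + 5*s**2/6 + 5*s + (s**3 - 5*s**2/6 - 2*s)*log(2*s**2 + 1) - 5*log(s**2 + 1/2)/12 - 5*sqrt(2)*atan(sqrt(2)*s)/2 + C.
The condition gives C = -41/24 - 5*log(3/4)/12 + 2*log(3/2)/3 + 5*sqrt(2)*atan(sqrt(2)/2)/2 - (-53/24 - 5*log(3/4)/12 + 2*log(3/2)/3 + 5*sqrt(2)*atan(sqrt(2)/2)/2) = 1/2.
So G(s) = (12*s**3*log(2*s**2 + 1) - 8*s**3 - 10*s**2*log(2*s**2 + 1) + 10*s**2 - 24*s*log(2*s**2 + 1) + 60*s - 5*log(s**2 + 1/2) - 30*sqrt(2)*atan(sqrt(2)*s) + 6)/12.
Check: d/ds[(12*s**3*log(2*s**2 + 1) - 8*s**3 - 10*s**2*log(2*s**2 + 1) + 10*s**2 - 24*s*log(2*s**2 + 1) + 60*s - 5*log(s**2 + 1/2) - 30*sqrt(2)*atan(sqrt(2)*s) + 6)/12] = 3*s**2*log(2*s**2 + 1) - 5*s*log(2*s**2 + 1)/3 - 2*log(2*s**2 + 1), which equals G'(s).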